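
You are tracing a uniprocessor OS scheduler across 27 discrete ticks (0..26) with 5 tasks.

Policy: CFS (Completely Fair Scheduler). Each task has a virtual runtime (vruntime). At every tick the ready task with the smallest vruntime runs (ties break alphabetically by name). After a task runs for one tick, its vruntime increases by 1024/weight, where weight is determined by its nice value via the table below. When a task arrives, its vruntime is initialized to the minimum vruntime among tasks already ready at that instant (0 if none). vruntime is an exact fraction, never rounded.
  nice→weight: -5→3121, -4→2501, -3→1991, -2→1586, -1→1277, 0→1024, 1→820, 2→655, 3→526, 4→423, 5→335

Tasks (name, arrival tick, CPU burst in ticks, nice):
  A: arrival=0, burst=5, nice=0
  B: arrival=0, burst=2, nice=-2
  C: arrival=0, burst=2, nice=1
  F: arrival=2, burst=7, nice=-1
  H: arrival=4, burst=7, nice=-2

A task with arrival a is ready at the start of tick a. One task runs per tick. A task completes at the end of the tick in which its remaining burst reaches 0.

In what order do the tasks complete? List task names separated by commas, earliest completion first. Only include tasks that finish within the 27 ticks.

t=0: vr[A=0 B=0 C=0] → run A
t=1: vr[A=1 B=0 C=0] → run B
t=2: vr[A=1 B=512/793 C=0 F=0] → run C
t=3: vr[A=1 B=512/793 C=256/205 F=0] → run F
t=4: vr[A=1 B=512/793 C=256/205 F=1024/1277 H=512/793] → run B
t=5: vr[A=1 C=256/205 F=1024/1277 H=512/793] → run H
t=6: vr[A=1 C=256/205 F=1024/1277 H=1024/793] → run F
t=7: vr[A=1 C=256/205 F=2048/1277 H=1024/793] → run A
t=8: vr[A=2 C=256/205 F=2048/1277 H=1024/793] → run C
t=9: vr[A=2 F=2048/1277 H=1024/793] → run H
t=10: vr[A=2 F=2048/1277 H=1536/793] → run F
t=11: vr[A=2 F=3072/1277 H=1536/793] → run H
t=12: vr[A=2 F=3072/1277 H=2048/793] → run A
t=13: vr[A=3 F=3072/1277 H=2048/793] → run F
t=14: vr[A=3 F=4096/1277 H=2048/793] → run H
t=15: vr[A=3 F=4096/1277 H=2560/793] → run A
t=16: vr[A=4 F=4096/1277 H=2560/793] → run F
t=17: vr[A=4 F=5120/1277 H=2560/793] → run H
t=18: vr[A=4 F=5120/1277 H=3072/793] → run H
t=19: vr[A=4 F=5120/1277 H=3584/793] → run A
t=20: vr[F=5120/1277 H=3584/793] → run F
t=21: vr[F=6144/1277 H=3584/793] → run H
t=22: vr[F=6144/1277] → run F
t=23: (idle)
t=24: (idle)
t=25: (idle)
t=26: (idle)

completion order = B, C, A, H, F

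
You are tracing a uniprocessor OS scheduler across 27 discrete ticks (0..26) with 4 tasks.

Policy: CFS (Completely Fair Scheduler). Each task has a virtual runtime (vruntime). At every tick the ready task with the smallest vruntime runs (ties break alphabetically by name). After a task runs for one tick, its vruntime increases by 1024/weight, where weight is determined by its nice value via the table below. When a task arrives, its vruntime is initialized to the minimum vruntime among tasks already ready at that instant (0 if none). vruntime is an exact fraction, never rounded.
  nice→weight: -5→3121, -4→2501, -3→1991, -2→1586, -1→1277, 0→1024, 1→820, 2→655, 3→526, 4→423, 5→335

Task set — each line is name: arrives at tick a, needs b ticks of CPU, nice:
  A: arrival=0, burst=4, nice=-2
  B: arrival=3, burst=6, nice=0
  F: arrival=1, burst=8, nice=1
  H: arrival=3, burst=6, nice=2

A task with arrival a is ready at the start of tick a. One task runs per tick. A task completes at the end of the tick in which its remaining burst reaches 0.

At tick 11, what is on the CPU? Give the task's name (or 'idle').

running at tick 11 = B

t=0: vr[A=0] → run A
t=1: vr[A=512/793 F=512/793] → run A
t=2: vr[A=1024/793 F=512/793] → run F
t=3: vr[A=1024/793 B=1024/793 F=307968/162565 H=1024/793] → run A
t=4: vr[A=1536/793 B=1024/793 F=307968/162565 H=1024/793] → run B
t=5: vr[A=1536/793 B=1817/793 F=307968/162565 H=1024/793] → run H
t=6: vr[A=1536/793 B=1817/793 F=307968/162565 H=1482752/519415] → run F
t=7: vr[A=1536/793 B=1817/793 F=510976/162565 H=1482752/519415] → run A
t=8: vr[B=1817/793 F=510976/162565 H=1482752/519415] → run B
t=9: vr[B=2610/793 F=510976/162565 H=1482752/519415] → run H
t=10: vr[B=2610/793 F=510976/162565 H=2294784/519415] → run F
t=11: vr[B=2610/793 F=713984/162565 H=2294784/519415] → run B
t=12: vr[B=3403/793 F=713984/162565 H=2294784/519415] → run B
t=13: vr[B=4196/793 F=713984/162565 H=2294784/519415] → run F
t=14: vr[B=4196/793 F=916992/162565 H=2294784/519415] → run H
t=15: vr[B=4196/793 F=916992/162565 H=3106816/519415] → run B
t=16: vr[B=4989/793 F=916992/162565 H=3106816/519415] → run F
t=17: vr[B=4989/793 F=224000/32513 H=3106816/519415] → run H
t=18: vr[B=4989/793 F=224000/32513 H=3918848/519415] → run B
t=19: vr[F=224000/32513 H=3918848/519415] → run F
t=20: vr[F=1323008/162565 H=3918848/519415] → run H
t=21: vr[F=1323008/162565 H=946176/103883] → run F
t=22: vr[F=1526016/162565 H=946176/103883] → run H
t=23: vr[F=1526016/162565] → run F
t=24: (idle)
t=25: (idle)
t=26: (idle)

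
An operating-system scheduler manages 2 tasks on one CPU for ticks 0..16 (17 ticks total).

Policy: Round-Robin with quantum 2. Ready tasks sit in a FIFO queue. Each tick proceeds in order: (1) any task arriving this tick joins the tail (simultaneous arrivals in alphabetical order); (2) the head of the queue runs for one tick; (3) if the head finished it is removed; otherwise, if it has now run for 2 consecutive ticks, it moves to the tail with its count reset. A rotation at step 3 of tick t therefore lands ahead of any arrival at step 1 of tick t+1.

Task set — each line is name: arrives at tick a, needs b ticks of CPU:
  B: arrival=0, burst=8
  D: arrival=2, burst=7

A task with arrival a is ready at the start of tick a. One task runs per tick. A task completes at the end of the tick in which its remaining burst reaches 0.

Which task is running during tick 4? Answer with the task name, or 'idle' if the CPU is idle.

t=0: queue=[B] q_used=0 → run B
t=1: queue=[B] q_used=1 → run B
t=2: queue=[B,D] q_used=0 → run B
t=3: queue=[B,D] q_used=1 → run B
t=4: queue=[D,B] q_used=0 → run D
t=5: queue=[D,B] q_used=1 → run D
t=6: queue=[B,D] q_used=0 → run B
t=7: queue=[B,D] q_used=1 → run B
t=8: queue=[D,B] q_used=0 → run D
t=9: queue=[D,B] q_used=1 → run D
t=10: queue=[B,D] q_used=0 → run B
t=11: queue=[B,D] q_used=1 → run B
t=12: queue=[D] q_used=0 → run D
t=13: queue=[D] q_used=1 → run D
t=14: queue=[D] q_used=0 → run D
t=15: (idle)
t=16: (idle)

running at tick 4 = D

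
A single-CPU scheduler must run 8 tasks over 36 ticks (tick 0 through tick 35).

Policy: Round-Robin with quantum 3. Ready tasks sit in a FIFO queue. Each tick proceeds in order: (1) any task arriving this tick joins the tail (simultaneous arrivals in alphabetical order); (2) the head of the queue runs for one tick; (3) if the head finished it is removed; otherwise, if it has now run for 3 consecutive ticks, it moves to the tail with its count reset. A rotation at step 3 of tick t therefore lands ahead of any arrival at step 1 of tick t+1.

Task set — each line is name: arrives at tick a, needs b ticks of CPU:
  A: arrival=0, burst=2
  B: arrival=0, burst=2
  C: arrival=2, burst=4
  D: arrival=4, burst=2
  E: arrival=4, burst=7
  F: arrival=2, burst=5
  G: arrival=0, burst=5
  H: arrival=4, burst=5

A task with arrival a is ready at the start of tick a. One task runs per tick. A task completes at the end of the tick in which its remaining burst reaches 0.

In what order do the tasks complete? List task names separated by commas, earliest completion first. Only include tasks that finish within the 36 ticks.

t=0: queue=[A,B,G] q_used=0 → run A
t=1: queue=[A,B,G] q_used=1 → run A
t=2: queue=[B,G,C,F] q_used=0 → run B
t=3: queue=[B,G,C,F] q_used=1 → run B
t=4: queue=[G,C,F,D,E,H] q_used=0 → run G
t=5: queue=[G,C,F,D,E,H] q_used=1 → run G
t=6: queue=[G,C,F,D,E,H] q_used=2 → run G
t=7: queue=[C,F,D,E,H,G] q_used=0 → run C
t=8: queue=[C,F,D,E,H,G] q_used=1 → run C
t=9: queue=[C,F,D,E,H,G] q_used=2 → run C
t=10: queue=[F,D,E,H,G,C] q_used=0 → run F
t=11: queue=[F,D,E,H,G,C] q_used=1 → run F
t=12: queue=[F,D,E,H,G,C] q_used=2 → run F
t=13: queue=[D,E,H,G,C,F] q_used=0 → run D
t=14: queue=[D,E,H,G,C,F] q_used=1 → run D
t=15: queue=[E,H,G,C,F] q_used=0 → run E
t=16: queue=[E,H,G,C,F] q_used=1 → run E
t=17: queue=[E,H,G,C,F] q_used=2 → run E
t=18: queue=[H,G,C,F,E] q_used=0 → run H
t=19: queue=[H,G,C,F,E] q_used=1 → run H
t=20: queue=[H,G,C,F,E] q_used=2 → run H
t=21: queue=[G,C,F,E,H] q_used=0 → run G
t=22: queue=[G,C,F,E,H] q_used=1 → run G
t=23: queue=[C,F,E,H] q_used=0 → run C
t=24: queue=[F,E,H] q_used=0 → run F
t=25: queue=[F,E,H] q_used=1 → run F
t=26: queue=[E,H] q_used=0 → run E
t=27: queue=[E,H] q_used=1 → run E
t=28: queue=[E,H] q_used=2 → run E
t=29: queue=[H,E] q_used=0 → run H
t=30: queue=[H,E] q_used=1 → run H
t=31: queue=[E] q_used=0 → run E
t=32: (idle)
t=33: (idle)
t=34: (idle)
t=35: (idle)

completion order = A, B, D, G, C, F, H, E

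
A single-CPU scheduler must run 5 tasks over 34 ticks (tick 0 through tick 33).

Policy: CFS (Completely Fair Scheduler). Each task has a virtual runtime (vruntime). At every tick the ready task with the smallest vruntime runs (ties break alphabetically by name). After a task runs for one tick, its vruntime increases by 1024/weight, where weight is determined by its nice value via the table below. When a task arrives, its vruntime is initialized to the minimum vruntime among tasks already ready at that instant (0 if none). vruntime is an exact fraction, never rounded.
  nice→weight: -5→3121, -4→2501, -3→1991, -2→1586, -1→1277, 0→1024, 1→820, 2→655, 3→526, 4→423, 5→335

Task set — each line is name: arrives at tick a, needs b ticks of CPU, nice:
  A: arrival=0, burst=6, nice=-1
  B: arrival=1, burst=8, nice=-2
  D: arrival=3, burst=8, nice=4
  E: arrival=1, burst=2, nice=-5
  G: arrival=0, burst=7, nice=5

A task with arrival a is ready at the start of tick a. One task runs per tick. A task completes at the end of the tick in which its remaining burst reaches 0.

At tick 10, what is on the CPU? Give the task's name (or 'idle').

t=0: vr[A=0 G=0] → run A
t=1: vr[A=1024/1277 B=0 E=0 G=0] → run B
t=2: vr[A=1024/1277 B=512/793 E=0 G=0] → run E
t=3: vr[A=1024/1277 B=512/793 D=0 E=1024/3121 G=0] → run D
t=4: vr[A=1024/1277 B=512/793 D=1024/423 E=1024/3121 G=0] → run G
t=5: vr[A=1024/1277 B=512/793 D=1024/423 E=1024/3121 G=1024/335] → run E
t=6: vr[A=1024/1277 B=512/793 D=1024/423 G=1024/335] → run B
t=7: vr[A=1024/1277 B=1024/793 D=1024/423 G=1024/335] → run A
t=8: vr[A=2048/1277 B=1024/793 D=1024/423 G=1024/335] → run B
t=9: vr[A=2048/1277 B=1536/793 D=1024/423 G=1024/335] → run A
t=10: vr[A=3072/1277 B=1536/793 D=1024/423 G=1024/335] → run B
t=11: vr[A=3072/1277 B=2048/793 D=1024/423 G=1024/335] → run A
t=12: vr[A=4096/1277 B=2048/793 D=1024/423 G=1024/335] → run D
t=13: vr[A=4096/1277 B=2048/793 D=2048/423 G=1024/335] → run B
t=14: vr[A=4096/1277 B=2560/793 D=2048/423 G=1024/335] → run G
t=15: vr[A=4096/1277 B=2560/793 D=2048/423 G=2048/335] → run A
t=16: vr[A=5120/1277 B=2560/793 D=2048/423 G=2048/335] → run B
t=17: vr[A=5120/1277 B=3072/793 D=2048/423 G=2048/335] → run B
t=18: vr[A=5120/1277 B=3584/793 D=2048/423 G=2048/335] → run A
t=19: vr[B=3584/793 D=2048/423 G=2048/335] → run B
t=20: vr[D=2048/423 G=2048/335] → run D
t=21: vr[D=1024/141 G=2048/335] → run G
t=22: vr[D=1024/141 G=3072/335] → run D
t=23: vr[D=4096/423 G=3072/335] → run G
t=24: vr[D=4096/423 G=4096/335] → run D
t=25: vr[D=5120/423 G=4096/335] → run D
t=26: vr[D=2048/141 G=4096/335] → run G
t=27: vr[D=2048/141 G=1024/67] → run D
t=28: vr[D=7168/423 G=1024/67] → run G
t=29: vr[D=7168/423 G=6144/335] → run D
t=30: vr[G=6144/335] → run G
t=31: (idle)
t=32: (idle)
t=33: (idle)

running at tick 10 = B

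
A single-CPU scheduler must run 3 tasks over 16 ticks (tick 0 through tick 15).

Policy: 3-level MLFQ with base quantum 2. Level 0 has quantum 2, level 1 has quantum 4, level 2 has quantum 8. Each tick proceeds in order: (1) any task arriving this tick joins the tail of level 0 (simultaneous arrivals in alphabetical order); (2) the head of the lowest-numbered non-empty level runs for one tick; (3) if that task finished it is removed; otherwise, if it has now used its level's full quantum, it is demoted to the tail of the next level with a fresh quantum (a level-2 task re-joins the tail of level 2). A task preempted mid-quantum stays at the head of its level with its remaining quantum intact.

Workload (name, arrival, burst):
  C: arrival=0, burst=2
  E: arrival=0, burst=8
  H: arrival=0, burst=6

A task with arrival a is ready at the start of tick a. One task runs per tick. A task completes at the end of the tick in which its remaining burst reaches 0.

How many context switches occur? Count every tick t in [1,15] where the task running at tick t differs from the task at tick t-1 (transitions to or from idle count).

t=0: L0/L1/L2 = CEH/-/- → run C
t=1: L0/L1/L2 = CEH/-/- → run C
t=2: L0/L1/L2 = EH/-/- → run E
t=3: L0/L1/L2 = EH/-/- → run E
t=4: L0/L1/L2 = H/E/- → run H
t=5: L0/L1/L2 = H/E/- → run H
t=6: L0/L1/L2 = -/EH/- → run E
t=7: L0/L1/L2 = -/EH/- → run E
t=8: L0/L1/L2 = -/EH/- → run E
t=9: L0/L1/L2 = -/EH/- → run E
t=10: L0/L1/L2 = -/H/E → run H
t=11: L0/L1/L2 = -/H/E → run H
t=12: L0/L1/L2 = -/H/E → run H
t=13: L0/L1/L2 = -/H/E → run H
t=14: L0/L1/L2 = -/-/E → run E
t=15: L0/L1/L2 = -/-/E → run E

context switches = 5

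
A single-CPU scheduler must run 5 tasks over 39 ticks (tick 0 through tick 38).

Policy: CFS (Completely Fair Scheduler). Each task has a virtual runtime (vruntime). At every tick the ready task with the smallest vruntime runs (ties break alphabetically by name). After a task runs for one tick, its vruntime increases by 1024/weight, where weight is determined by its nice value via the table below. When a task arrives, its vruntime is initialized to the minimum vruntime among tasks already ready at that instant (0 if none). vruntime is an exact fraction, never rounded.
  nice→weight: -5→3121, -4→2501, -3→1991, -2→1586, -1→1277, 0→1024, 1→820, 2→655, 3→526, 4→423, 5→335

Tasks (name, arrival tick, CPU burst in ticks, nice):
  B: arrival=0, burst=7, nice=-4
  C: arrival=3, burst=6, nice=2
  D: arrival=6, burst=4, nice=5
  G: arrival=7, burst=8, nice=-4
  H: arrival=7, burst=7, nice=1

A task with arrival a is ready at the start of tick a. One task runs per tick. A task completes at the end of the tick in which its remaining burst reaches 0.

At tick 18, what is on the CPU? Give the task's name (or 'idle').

t=0: vr[B=0] → run B
t=1: vr[B=1024/2501] → run B
t=2: vr[B=2048/2501] → run B
t=3: vr[B=3072/2501 C=3072/2501] → run B
t=4: vr[B=4096/2501 C=3072/2501] → run C
t=5: vr[B=4096/2501 C=4573184/1638155] → run B
t=6: vr[B=5120/2501 C=4573184/1638155 D=5120/2501] → run B
t=7: vr[B=6144/2501 C=4573184/1638155 D=5120/2501 G=5120/2501 H=5120/2501] → run D
t=8: vr[B=6144/2501 C=4573184/1638155 D=4276224/837835 G=5120/2501 H=5120/2501] → run G
t=9: vr[B=6144/2501 C=4573184/1638155 D=4276224/837835 G=6144/2501 H=5120/2501] → run H
t=10: vr[B=6144/2501 C=4573184/1638155 D=4276224/837835 G=6144/2501 H=41216/12505] → run B
t=11: vr[C=4573184/1638155 D=4276224/837835 G=6144/2501 H=41216/12505] → run G
t=12: vr[C=4573184/1638155 D=4276224/837835 G=7168/2501 H=41216/12505] → run C
t=13: vr[C=7134208/1638155 D=4276224/837835 G=7168/2501 H=41216/12505] → run G
t=14: vr[C=7134208/1638155 D=4276224/837835 G=8192/2501 H=41216/12505] → run G
t=15: vr[C=7134208/1638155 D=4276224/837835 G=9216/2501 H=41216/12505] → run H
t=16: vr[C=7134208/1638155 D=4276224/837835 G=9216/2501 H=56832/12505] → run G
t=17: vr[C=7134208/1638155 D=4276224/837835 G=10240/2501 H=56832/12505] → run G
t=18: vr[C=7134208/1638155 D=4276224/837835 G=11264/2501 H=56832/12505] → run C
t=19: vr[C=9695232/1638155 D=4276224/837835 G=11264/2501 H=56832/12505] → run G
t=20: vr[C=9695232/1638155 D=4276224/837835 G=12288/2501 H=56832/12505] → run H
t=21: vr[C=9695232/1638155 D=4276224/837835 G=12288/2501 H=72448/12505] → run G
t=22: vr[C=9695232/1638155 D=4276224/837835 H=72448/12505] → run D
t=23: vr[C=9695232/1638155 D=6837248/837835 H=72448/12505] → run H
t=24: vr[C=9695232/1638155 D=6837248/837835 H=88064/12505] → run C
t=25: vr[C=12256256/1638155 D=6837248/837835 H=88064/12505] → run H
t=26: vr[C=12256256/1638155 D=6837248/837835 H=20736/2501] → run C
t=27: vr[C=2963456/327631 D=6837248/837835 H=20736/2501] → run D
t=28: vr[C=2963456/327631 D=9398272/837835 H=20736/2501] → run H
t=29: vr[C=2963456/327631 D=9398272/837835 H=119296/12505] → run C
t=30: vr[D=9398272/837835 H=119296/12505] → run H
t=31: vr[D=9398272/837835] → run D
t=32: (idle)
t=33: (idle)
t=34: (idle)
t=35: (idle)
t=36: (idle)
t=37: (idle)
t=38: (idle)

running at tick 18 = C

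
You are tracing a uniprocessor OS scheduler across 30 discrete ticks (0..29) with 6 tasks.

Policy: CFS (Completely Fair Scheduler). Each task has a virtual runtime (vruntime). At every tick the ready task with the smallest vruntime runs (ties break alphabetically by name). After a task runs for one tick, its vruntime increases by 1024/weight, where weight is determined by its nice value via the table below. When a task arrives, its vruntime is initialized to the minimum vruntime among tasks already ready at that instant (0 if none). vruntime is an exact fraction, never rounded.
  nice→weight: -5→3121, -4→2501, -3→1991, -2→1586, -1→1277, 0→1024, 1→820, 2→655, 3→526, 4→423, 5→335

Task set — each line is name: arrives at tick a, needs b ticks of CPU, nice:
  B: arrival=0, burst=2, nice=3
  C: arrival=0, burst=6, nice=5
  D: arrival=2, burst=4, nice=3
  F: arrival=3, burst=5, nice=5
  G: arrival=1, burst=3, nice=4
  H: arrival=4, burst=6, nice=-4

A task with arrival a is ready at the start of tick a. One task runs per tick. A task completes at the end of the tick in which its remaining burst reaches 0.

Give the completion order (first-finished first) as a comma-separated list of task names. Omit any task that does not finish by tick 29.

completion order = B, H, G, D, F, C

t=0: vr[B=0 C=0] → run B
t=1: vr[B=512/263 C=0 G=0] → run C
t=2: vr[B=512/263 C=1024/335 D=0 G=0] → run D
t=3: vr[B=512/263 C=1024/335 D=512/263 F=0 G=0] → run F
t=4: vr[B=512/263 C=1024/335 D=512/263 F=1024/335 G=0 H=0] → run G
t=5: vr[B=512/263 C=1024/335 D=512/263 F=1024/335 G=1024/423 H=0] → run H
t=6: vr[B=512/263 C=1024/335 D=512/263 F=1024/335 G=1024/423 H=1024/2501] → run H
t=7: vr[B=512/263 C=1024/335 D=512/263 F=1024/335 G=1024/423 H=2048/2501] → run H
t=8: vr[B=512/263 C=1024/335 D=512/263 F=1024/335 G=1024/423 H=3072/2501] → run H
t=9: vr[B=512/263 C=1024/335 D=512/263 F=1024/335 G=1024/423 H=4096/2501] → run H
t=10: vr[B=512/263 C=1024/335 D=512/263 F=1024/335 G=1024/423 H=5120/2501] → run B
t=11: vr[C=1024/335 D=512/263 F=1024/335 G=1024/423 H=5120/2501] → run D
t=12: vr[C=1024/335 D=1024/263 F=1024/335 G=1024/423 H=5120/2501] → run H
t=13: vr[C=1024/335 D=1024/263 F=1024/335 G=1024/423] → run G
t=14: vr[C=1024/335 D=1024/263 F=1024/335 G=2048/423] → run C
t=15: vr[C=2048/335 D=1024/263 F=1024/335 G=2048/423] → run F
t=16: vr[C=2048/335 D=1024/263 F=2048/335 G=2048/423] → run D
t=17: vr[C=2048/335 D=1536/263 F=2048/335 G=2048/423] → run G
t=18: vr[C=2048/335 D=1536/263 F=2048/335] → run D
t=19: vr[C=2048/335 F=2048/335] → run C
t=20: vr[C=3072/335 F=2048/335] → run F
t=21: vr[C=3072/335 F=3072/335] → run C
t=22: vr[C=4096/335 F=3072/335] → run F
t=23: vr[C=4096/335 F=4096/335] → run C
t=24: vr[C=1024/67 F=4096/335] → run F
t=25: vr[C=1024/67] → run C
t=26: (idle)
t=27: (idle)
t=28: (idle)
t=29: (idle)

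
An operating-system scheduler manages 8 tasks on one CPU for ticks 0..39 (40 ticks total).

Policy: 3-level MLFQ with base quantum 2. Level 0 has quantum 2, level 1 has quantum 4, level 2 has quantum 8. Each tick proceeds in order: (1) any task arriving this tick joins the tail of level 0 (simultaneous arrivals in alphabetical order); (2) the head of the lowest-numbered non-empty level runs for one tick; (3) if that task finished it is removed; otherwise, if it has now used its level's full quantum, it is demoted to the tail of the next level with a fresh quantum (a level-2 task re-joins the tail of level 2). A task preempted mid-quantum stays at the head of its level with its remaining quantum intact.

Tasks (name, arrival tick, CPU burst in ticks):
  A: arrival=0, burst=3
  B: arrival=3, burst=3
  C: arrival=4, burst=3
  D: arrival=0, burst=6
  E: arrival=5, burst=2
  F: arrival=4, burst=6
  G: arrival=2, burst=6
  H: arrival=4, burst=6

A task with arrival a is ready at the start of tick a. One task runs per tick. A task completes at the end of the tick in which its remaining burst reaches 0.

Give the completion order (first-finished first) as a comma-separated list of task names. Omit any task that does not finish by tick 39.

t=0: L0/L1/L2 = AD/-/- → run A
t=1: L0/L1/L2 = AD/-/- → run A
t=2: L0/L1/L2 = DG/A/- → run D
t=3: L0/L1/L2 = DGB/A/- → run D
t=4: L0/L1/L2 = GBCFH/AD/- → run G
t=5: L0/L1/L2 = GBCFHE/AD/- → run G
t=6: L0/L1/L2 = BCFHE/ADG/- → run B
t=7: L0/L1/L2 = BCFHE/ADG/- → run B
t=8: L0/L1/L2 = CFHE/ADGB/- → run C
t=9: L0/L1/L2 = CFHE/ADGB/- → run C
t=10: L0/L1/L2 = FHE/ADGBC/- → run F
t=11: L0/L1/L2 = FHE/ADGBC/- → run F
t=12: L0/L1/L2 = HE/ADGBCF/- → run H
t=13: L0/L1/L2 = HE/ADGBCF/- → run H
t=14: L0/L1/L2 = E/ADGBCFH/- → run E
t=15: L0/L1/L2 = E/ADGBCFH/- → run E
t=16: L0/L1/L2 = -/ADGBCFH/- → run A
t=17: L0/L1/L2 = -/DGBCFH/- → run D
t=18: L0/L1/L2 = -/DGBCFH/- → run D
t=19: L0/L1/L2 = -/DGBCFH/- → run D
t=20: L0/L1/L2 = -/DGBCFH/- → run D
t=21: L0/L1/L2 = -/GBCFH/- → run G
t=22: L0/L1/L2 = -/GBCFH/- → run G
t=23: L0/L1/L2 = -/GBCFH/- → run G
t=24: L0/L1/L2 = -/GBCFH/- → run G
t=25: L0/L1/L2 = -/BCFH/- → run B
t=26: L0/L1/L2 = -/CFH/- → run C
t=27: L0/L1/L2 = -/FH/- → run F
t=28: L0/L1/L2 = -/FH/- → run F
t=29: L0/L1/L2 = -/FH/- → run F
t=30: L0/L1/L2 = -/FH/- → run F
t=31: L0/L1/L2 = -/H/- → run H
t=32: L0/L1/L2 = -/H/- → run H
t=33: L0/L1/L2 = -/H/- → run H
t=34: L0/L1/L2 = -/H/- → run H
t=35: (idle)
t=36: (idle)
t=37: (idle)
t=38: (idle)
t=39: (idle)

completion order = E, A, D, G, B, C, F, H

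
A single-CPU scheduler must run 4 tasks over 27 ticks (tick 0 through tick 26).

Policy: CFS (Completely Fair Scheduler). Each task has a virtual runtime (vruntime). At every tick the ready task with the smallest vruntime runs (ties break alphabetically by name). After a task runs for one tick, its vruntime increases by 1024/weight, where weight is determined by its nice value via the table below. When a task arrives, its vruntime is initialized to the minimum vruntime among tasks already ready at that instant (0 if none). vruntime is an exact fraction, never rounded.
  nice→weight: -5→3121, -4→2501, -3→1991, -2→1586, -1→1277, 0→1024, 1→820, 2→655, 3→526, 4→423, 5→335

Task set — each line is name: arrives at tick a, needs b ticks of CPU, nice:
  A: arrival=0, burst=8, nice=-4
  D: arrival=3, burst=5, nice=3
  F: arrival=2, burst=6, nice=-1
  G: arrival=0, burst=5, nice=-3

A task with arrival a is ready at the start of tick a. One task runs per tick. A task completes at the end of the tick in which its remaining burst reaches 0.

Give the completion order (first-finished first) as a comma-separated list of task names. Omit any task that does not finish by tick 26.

t=0: vr[A=0 G=0] → run A
t=1: vr[A=1024/2501 G=0] → run G
t=2: vr[A=1024/2501 F=1024/2501 G=1024/1991] → run A
t=3: vr[A=2048/2501 D=1024/2501 F=1024/2501 G=1024/1991] → run D
t=4: vr[A=2048/2501 D=1549824/657763 F=1024/2501 G=1024/1991] → run F
t=5: vr[A=2048/2501 D=1549824/657763 F=3868672/3193777 G=1024/1991] → run G
t=6: vr[A=2048/2501 D=1549824/657763 F=3868672/3193777 G=2048/1991] → run A
t=7: vr[A=3072/2501 D=1549824/657763 F=3868672/3193777 G=2048/1991] → run G
t=8: vr[A=3072/2501 D=1549824/657763 F=3868672/3193777 G=3072/1991] → run F
t=9: vr[A=3072/2501 D=1549824/657763 F=6429696/3193777 G=3072/1991] → run A
t=10: vr[A=4096/2501 D=1549824/657763 F=6429696/3193777 G=3072/1991] → run G
t=11: vr[A=4096/2501 D=1549824/657763 F=6429696/3193777 G=4096/1991] → run A
t=12: vr[A=5120/2501 D=1549824/657763 F=6429696/3193777 G=4096/1991] → run F
t=13: vr[A=5120/2501 D=1549824/657763 F=8990720/3193777 G=4096/1991] → run A
t=14: vr[A=6144/2501 D=1549824/657763 F=8990720/3193777 G=4096/1991] → run G
t=15: vr[A=6144/2501 D=1549824/657763 F=8990720/3193777] → run D
t=16: vr[A=6144/2501 D=2830336/657763 F=8990720/3193777] → run A
t=17: vr[A=7168/2501 D=2830336/657763 F=8990720/3193777] → run F
t=18: vr[A=7168/2501 D=2830336/657763 F=11551744/3193777] → run A
t=19: vr[D=2830336/657763 F=11551744/3193777] → run F
t=20: vr[D=2830336/657763 F=14112768/3193777] → run D
t=21: vr[D=4110848/657763 F=14112768/3193777] → run F
t=22: vr[D=4110848/657763] → run D
t=23: vr[D=5391360/657763] → run D
t=24: (idle)
t=25: (idle)
t=26: (idle)

completion order = G, A, F, D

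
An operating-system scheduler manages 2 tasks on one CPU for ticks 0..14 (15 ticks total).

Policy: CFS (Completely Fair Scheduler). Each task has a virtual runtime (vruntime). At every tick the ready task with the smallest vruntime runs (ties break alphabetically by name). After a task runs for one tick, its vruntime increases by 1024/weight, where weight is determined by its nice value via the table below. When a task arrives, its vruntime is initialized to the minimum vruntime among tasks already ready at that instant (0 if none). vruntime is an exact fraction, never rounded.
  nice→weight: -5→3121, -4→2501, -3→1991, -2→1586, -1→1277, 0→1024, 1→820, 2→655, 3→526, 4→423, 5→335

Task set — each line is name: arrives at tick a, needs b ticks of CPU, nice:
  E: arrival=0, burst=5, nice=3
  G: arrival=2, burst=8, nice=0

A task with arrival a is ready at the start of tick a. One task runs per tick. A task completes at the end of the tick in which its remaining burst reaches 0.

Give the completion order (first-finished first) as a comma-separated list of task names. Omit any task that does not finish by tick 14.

t=0: vr[E=0] → run E
t=1: vr[E=512/263] → run E
t=2: vr[E=1024/263 G=1024/263] → run E
t=3: vr[E=1536/263 G=1024/263] → run G
t=4: vr[E=1536/263 G=1287/263] → run G
t=5: vr[E=1536/263 G=1550/263] → run E
t=6: vr[E=2048/263 G=1550/263] → run G
t=7: vr[E=2048/263 G=1813/263] → run G
t=8: vr[E=2048/263 G=2076/263] → run E
t=9: vr[G=2076/263] → run G
t=10: vr[G=2339/263] → run G
t=11: vr[G=2602/263] → run G
t=12: vr[G=2865/263] → run G
t=13: (idle)
t=14: (idle)

completion order = E, G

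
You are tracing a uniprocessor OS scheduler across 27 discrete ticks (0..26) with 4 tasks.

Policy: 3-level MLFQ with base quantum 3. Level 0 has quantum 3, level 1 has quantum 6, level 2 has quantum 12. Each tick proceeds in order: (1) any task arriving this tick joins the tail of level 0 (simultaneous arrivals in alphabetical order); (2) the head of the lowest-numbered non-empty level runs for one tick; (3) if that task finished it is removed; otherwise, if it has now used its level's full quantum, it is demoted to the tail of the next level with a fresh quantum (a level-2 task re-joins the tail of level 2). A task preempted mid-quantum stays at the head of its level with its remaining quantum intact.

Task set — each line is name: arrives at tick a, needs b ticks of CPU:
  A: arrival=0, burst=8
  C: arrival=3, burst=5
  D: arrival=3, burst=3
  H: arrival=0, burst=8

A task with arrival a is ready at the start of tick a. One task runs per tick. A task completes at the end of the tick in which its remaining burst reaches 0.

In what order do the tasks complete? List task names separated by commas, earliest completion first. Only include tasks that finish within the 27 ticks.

completion order = D, A, H, C

t=0: L0/L1/L2 = AH/-/- → run A
t=1: L0/L1/L2 = AH/-/- → run A
t=2: L0/L1/L2 = AH/-/- → run A
t=3: L0/L1/L2 = HCD/A/- → run H
t=4: L0/L1/L2 = HCD/A/- → run H
t=5: L0/L1/L2 = HCD/A/- → run H
t=6: L0/L1/L2 = CD/AH/- → run C
t=7: L0/L1/L2 = CD/AH/- → run C
t=8: L0/L1/L2 = CD/AH/- → run C
t=9: L0/L1/L2 = D/AHC/- → run D
t=10: L0/L1/L2 = D/AHC/- → run D
t=11: L0/L1/L2 = D/AHC/- → run D
t=12: L0/L1/L2 = -/AHC/- → run A
t=13: L0/L1/L2 = -/AHC/- → run A
t=14: L0/L1/L2 = -/AHC/- → run A
t=15: L0/L1/L2 = -/AHC/- → run A
t=16: L0/L1/L2 = -/AHC/- → run A
t=17: L0/L1/L2 = -/HC/- → run H
t=18: L0/L1/L2 = -/HC/- → run H
t=19: L0/L1/L2 = -/HC/- → run H
t=20: L0/L1/L2 = -/HC/- → run H
t=21: L0/L1/L2 = -/HC/- → run H
t=22: L0/L1/L2 = -/C/- → run C
t=23: L0/L1/L2 = -/C/- → run C
t=24: (idle)
t=25: (idle)
t=26: (idle)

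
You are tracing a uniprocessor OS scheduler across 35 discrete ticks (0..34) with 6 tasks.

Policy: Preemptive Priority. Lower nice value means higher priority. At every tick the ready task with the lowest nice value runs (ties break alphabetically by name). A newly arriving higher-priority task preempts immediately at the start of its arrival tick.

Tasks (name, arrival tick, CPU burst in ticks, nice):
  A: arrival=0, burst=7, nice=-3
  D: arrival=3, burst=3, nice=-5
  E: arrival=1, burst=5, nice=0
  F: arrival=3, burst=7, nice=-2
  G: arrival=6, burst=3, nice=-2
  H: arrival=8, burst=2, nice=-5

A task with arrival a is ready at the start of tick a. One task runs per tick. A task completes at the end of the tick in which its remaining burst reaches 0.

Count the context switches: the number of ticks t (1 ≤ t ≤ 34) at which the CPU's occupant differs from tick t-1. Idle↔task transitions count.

context switches = 8

t=0: ready={A} → run A
t=1: ready={A,E} → run A
t=2: ready={A,E} → run A
t=3: ready={A,D,E,F} → run D
t=4: ready={A,D,E,F} → run D
t=5: ready={A,D,E,F} → run D
t=6: ready={A,E,F,G} → run A
t=7: ready={A,E,F,G} → run A
t=8: ready={A,E,F,G,H} → run H
t=9: ready={A,E,F,G,H} → run H
t=10: ready={A,E,F,G} → run A
t=11: ready={A,E,F,G} → run A
t=12: ready={E,F,G} → run F
t=13: ready={E,F,G} → run F
t=14: ready={E,F,G} → run F
t=15: ready={E,F,G} → run F
t=16: ready={E,F,G} → run F
t=17: ready={E,F,G} → run F
t=18: ready={E,F,G} → run F
t=19: ready={E,G} → run G
t=20: ready={E,G} → run G
t=21: ready={E,G} → run G
t=22: ready={E} → run E
t=23: ready={E} → run E
t=24: ready={E} → run E
t=25: ready={E} → run E
t=26: ready={E} → run E
t=27: (idle)
t=28: (idle)
t=29: (idle)
t=30: (idle)
t=31: (idle)
t=32: (idle)
t=33: (idle)
t=34: (idle)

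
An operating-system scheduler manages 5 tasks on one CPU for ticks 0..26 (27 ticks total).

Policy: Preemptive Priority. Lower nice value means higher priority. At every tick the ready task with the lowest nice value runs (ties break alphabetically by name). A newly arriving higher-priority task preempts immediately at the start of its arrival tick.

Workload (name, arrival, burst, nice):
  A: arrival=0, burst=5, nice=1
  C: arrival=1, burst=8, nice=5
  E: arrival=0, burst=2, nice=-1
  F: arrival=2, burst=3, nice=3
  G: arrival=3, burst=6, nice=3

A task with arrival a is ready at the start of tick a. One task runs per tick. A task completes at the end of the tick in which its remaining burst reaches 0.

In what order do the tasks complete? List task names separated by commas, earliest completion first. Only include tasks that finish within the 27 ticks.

completion order = E, A, F, G, C

t=0: ready={A,E} → run E
t=1: ready={A,C,E} → run E
t=2: ready={A,C,F} → run A
t=3: ready={A,C,F,G} → run A
t=4: ready={A,C,F,G} → run A
t=5: ready={A,C,F,G} → run A
t=6: ready={A,C,F,G} → run A
t=7: ready={C,F,G} → run F
t=8: ready={C,F,G} → run F
t=9: ready={C,F,G} → run F
t=10: ready={C,G} → run G
t=11: ready={C,G} → run G
t=12: ready={C,G} → run G
t=13: ready={C,G} → run G
t=14: ready={C,G} → run G
t=15: ready={C,G} → run G
t=16: ready={C} → run C
t=17: ready={C} → run C
t=18: ready={C} → run C
t=19: ready={C} → run C
t=20: ready={C} → run C
t=21: ready={C} → run C
t=22: ready={C} → run C
t=23: ready={C} → run C
t=24: (idle)
t=25: (idle)
t=26: (idle)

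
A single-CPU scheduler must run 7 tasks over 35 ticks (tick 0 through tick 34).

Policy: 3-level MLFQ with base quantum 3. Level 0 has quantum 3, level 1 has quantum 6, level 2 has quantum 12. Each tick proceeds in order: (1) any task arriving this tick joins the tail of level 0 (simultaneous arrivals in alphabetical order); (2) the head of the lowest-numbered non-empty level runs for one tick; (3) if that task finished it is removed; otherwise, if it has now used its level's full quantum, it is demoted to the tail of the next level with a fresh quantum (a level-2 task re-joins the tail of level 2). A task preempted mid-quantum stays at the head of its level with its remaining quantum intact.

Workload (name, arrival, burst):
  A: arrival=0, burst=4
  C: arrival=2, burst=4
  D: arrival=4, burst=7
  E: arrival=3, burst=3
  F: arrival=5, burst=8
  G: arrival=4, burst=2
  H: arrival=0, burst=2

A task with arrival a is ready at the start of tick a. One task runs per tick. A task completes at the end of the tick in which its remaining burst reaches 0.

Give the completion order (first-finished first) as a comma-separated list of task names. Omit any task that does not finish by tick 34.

t=0: L0/L1/L2 = AH/-/- → run A
t=1: L0/L1/L2 = AH/-/- → run A
t=2: L0/L1/L2 = AHC/-/- → run A
t=3: L0/L1/L2 = HCE/A/- → run H
t=4: L0/L1/L2 = HCEDG/A/- → run H
t=5: L0/L1/L2 = CEDGF/A/- → run C
t=6: L0/L1/L2 = CEDGF/A/- → run C
t=7: L0/L1/L2 = CEDGF/A/- → run C
t=8: L0/L1/L2 = EDGF/AC/- → run E
t=9: L0/L1/L2 = EDGF/AC/- → run E
t=10: L0/L1/L2 = EDGF/AC/- → run E
t=11: L0/L1/L2 = DGF/AC/- → run D
t=12: L0/L1/L2 = DGF/AC/- → run D
t=13: L0/L1/L2 = DGF/AC/- → run D
t=14: L0/L1/L2 = GF/ACD/- → run G
t=15: L0/L1/L2 = GF/ACD/- → run G
t=16: L0/L1/L2 = F/ACD/- → run F
t=17: L0/L1/L2 = F/ACD/- → run F
t=18: L0/L1/L2 = F/ACD/- → run F
t=19: L0/L1/L2 = -/ACDF/- → run A
t=20: L0/L1/L2 = -/CDF/- → run C
t=21: L0/L1/L2 = -/DF/- → run D
t=22: L0/L1/L2 = -/DF/- → run D
t=23: L0/L1/L2 = -/DF/- → run D
t=24: L0/L1/L2 = -/DF/- → run D
t=25: L0/L1/L2 = -/F/- → run F
t=26: L0/L1/L2 = -/F/- → run F
t=27: L0/L1/L2 = -/F/- → run F
t=28: L0/L1/L2 = -/F/- → run F
t=29: L0/L1/L2 = -/F/- → run F
t=30: (idle)
t=31: (idle)
t=32: (idle)
t=33: (idle)
t=34: (idle)

completion order = H, E, G, A, C, D, F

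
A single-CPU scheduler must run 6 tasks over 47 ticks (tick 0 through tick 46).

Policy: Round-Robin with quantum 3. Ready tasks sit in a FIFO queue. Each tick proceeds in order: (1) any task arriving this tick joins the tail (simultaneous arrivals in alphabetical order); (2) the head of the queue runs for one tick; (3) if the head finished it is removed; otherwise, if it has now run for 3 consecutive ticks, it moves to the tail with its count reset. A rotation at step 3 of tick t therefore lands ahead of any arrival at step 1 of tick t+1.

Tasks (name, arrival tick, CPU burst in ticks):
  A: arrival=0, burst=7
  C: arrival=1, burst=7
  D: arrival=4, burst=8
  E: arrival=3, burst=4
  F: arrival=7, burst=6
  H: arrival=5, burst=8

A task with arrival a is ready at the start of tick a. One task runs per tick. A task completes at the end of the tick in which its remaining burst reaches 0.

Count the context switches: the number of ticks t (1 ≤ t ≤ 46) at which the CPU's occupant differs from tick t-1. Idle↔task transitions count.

t=0: queue=[A] q_used=0 → run A
t=1: queue=[A,C] q_used=1 → run A
t=2: queue=[A,C] q_used=2 → run A
t=3: queue=[C,A,E] q_used=0 → run C
t=4: queue=[C,A,E,D] q_used=1 → run C
t=5: queue=[C,A,E,D,H] q_used=2 → run C
t=6: queue=[A,E,D,H,C] q_used=0 → run A
t=7: queue=[A,E,D,H,C,F] q_used=1 → run A
t=8: queue=[A,E,D,H,C,F] q_used=2 → run A
t=9: queue=[E,D,H,C,F,A] q_used=0 → run E
t=10: queue=[E,D,H,C,F,A] q_used=1 → run E
t=11: queue=[E,D,H,C,F,A] q_used=2 → run E
t=12: queue=[D,H,C,F,A,E] q_used=0 → run D
t=13: queue=[D,H,C,F,A,E] q_used=1 → run D
t=14: queue=[D,H,C,F,A,E] q_used=2 → run D
t=15: queue=[H,C,F,A,E,D] q_used=0 → run H
t=16: queue=[H,C,F,A,E,D] q_used=1 → run H
t=17: queue=[H,C,F,A,E,D] q_used=2 → run H
t=18: queue=[C,F,A,E,D,H] q_used=0 → run C
t=19: queue=[C,F,A,E,D,H] q_used=1 → run C
t=20: queue=[C,F,A,E,D,H] q_used=2 → run C
t=21: queue=[F,A,E,D,H,C] q_used=0 → run F
t=22: queue=[F,A,E,D,H,C] q_used=1 → run F
t=23: queue=[F,A,E,D,H,C] q_used=2 → run F
t=24: queue=[A,E,D,H,C,F] q_used=0 → run A
t=25: queue=[E,D,H,C,F] q_used=0 → run E
t=26: queue=[D,H,C,F] q_used=0 → run D
t=27: queue=[D,H,C,F] q_used=1 → run D
t=28: queue=[D,H,C,F] q_used=2 → run D
t=29: queue=[H,C,F,D] q_used=0 → run H
t=30: queue=[H,C,F,D] q_used=1 → run H
t=31: queue=[H,C,F,D] q_used=2 → run H
t=32: queue=[C,F,D,H] q_used=0 → run C
t=33: queue=[F,D,H] q_used=0 → run F
t=34: queue=[F,D,H] q_used=1 → run F
t=35: queue=[F,D,H] q_used=2 → run F
t=36: queue=[D,H] q_used=0 → run D
t=37: queue=[D,H] q_used=1 → run D
t=38: queue=[H] q_used=0 → run H
t=39: queue=[H] q_used=1 → run H
t=40: (idle)
t=41: (idle)
t=42: (idle)
t=43: (idle)
t=44: (idle)
t=45: (idle)
t=46: (idle)

context switches = 16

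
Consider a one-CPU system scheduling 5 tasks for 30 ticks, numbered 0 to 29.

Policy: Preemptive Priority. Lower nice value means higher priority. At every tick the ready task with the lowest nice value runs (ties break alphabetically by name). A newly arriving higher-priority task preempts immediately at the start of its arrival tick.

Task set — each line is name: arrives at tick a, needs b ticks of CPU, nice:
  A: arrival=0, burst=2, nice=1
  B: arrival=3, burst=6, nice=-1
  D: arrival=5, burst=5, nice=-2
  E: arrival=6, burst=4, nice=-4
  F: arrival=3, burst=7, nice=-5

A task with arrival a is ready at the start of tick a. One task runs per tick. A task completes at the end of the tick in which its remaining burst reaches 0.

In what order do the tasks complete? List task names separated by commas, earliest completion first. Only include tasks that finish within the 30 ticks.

completion order = A, F, E, D, B

t=0: ready={A} → run A
t=1: ready={A} → run A
t=2: (idle)
t=3: ready={B,F} → run F
t=4: ready={B,F} → run F
t=5: ready={B,D,F} → run F
t=6: ready={B,D,E,F} → run F
t=7: ready={B,D,E,F} → run F
t=8: ready={B,D,E,F} → run F
t=9: ready={B,D,E,F} → run F
t=10: ready={B,D,E} → run E
t=11: ready={B,D,E} → run E
t=12: ready={B,D,E} → run E
t=13: ready={B,D,E} → run E
t=14: ready={B,D} → run D
t=15: ready={B,D} → run D
t=16: ready={B,D} → run D
t=17: ready={B,D} → run D
t=18: ready={B,D} → run D
t=19: ready={B} → run B
t=20: ready={B} → run B
t=21: ready={B} → run B
t=22: ready={B} → run B
t=23: ready={B} → run B
t=24: ready={B} → run B
t=25: (idle)
t=26: (idle)
t=27: (idle)
t=28: (idle)
t=29: (idle)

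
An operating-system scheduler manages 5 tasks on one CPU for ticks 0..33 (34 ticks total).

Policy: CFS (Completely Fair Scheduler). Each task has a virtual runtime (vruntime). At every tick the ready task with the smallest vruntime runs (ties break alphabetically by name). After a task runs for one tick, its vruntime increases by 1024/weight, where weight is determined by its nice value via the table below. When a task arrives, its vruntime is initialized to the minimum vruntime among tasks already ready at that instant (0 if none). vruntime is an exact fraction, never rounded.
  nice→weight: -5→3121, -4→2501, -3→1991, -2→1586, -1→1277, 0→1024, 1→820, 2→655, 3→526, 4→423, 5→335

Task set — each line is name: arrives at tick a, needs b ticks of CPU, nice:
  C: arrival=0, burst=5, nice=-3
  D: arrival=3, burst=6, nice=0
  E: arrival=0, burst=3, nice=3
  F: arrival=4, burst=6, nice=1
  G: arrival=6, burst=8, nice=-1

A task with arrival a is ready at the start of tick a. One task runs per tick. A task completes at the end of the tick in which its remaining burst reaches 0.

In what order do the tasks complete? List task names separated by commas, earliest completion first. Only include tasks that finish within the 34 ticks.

t=0: vr[C=0 E=0] → run C
t=1: vr[C=1024/1991 E=0] → run E
t=2: vr[C=1024/1991 E=512/263] → run C
t=3: vr[C=2048/1991 D=2048/1991 E=512/263] → run C
t=4: vr[C=3072/1991 D=2048/1991 E=512/263 F=2048/1991] → run D
t=5: vr[C=3072/1991 D=4039/1991 E=512/263 F=2048/1991] → run F
t=6: vr[C=3072/1991 D=4039/1991 E=512/263 F=929536/408155 G=3072/1991] → run C
t=7: vr[C=4096/1991 D=4039/1991 E=512/263 F=929536/408155 G=3072/1991] → run G
t=8: vr[C=4096/1991 D=4039/1991 E=512/263 F=929536/408155 G=5961728/2542507] → run E
t=9: vr[C=4096/1991 D=4039/1991 E=1024/263 F=929536/408155 G=5961728/2542507] → run D
t=10: vr[C=4096/1991 D=6030/1991 E=1024/263 F=929536/408155 G=5961728/2542507] → run C
t=11: vr[D=6030/1991 E=1024/263 F=929536/408155 G=5961728/2542507] → run F
t=12: vr[D=6030/1991 E=1024/263 F=1439232/408155 G=5961728/2542507] → run G
t=13: vr[D=6030/1991 E=1024/263 F=1439232/408155 G=8000512/2542507] → run D
t=14: vr[D=8021/1991 E=1024/263 F=1439232/408155 G=8000512/2542507] → run G
t=15: vr[D=8021/1991 E=1024/263 F=1439232/408155 G=10039296/2542507] → run F
t=16: vr[D=8021/1991 E=1024/263 F=1948928/408155 G=10039296/2542507] → run E
t=17: vr[D=8021/1991 F=1948928/408155 G=10039296/2542507] → run G
t=18: vr[D=8021/1991 F=1948928/408155 G=12078080/2542507] → run D
t=19: vr[D=10012/1991 F=1948928/408155 G=12078080/2542507] → run G
t=20: vr[D=10012/1991 F=1948928/408155 G=14116864/2542507] → run F
t=21: vr[D=10012/1991 F=2458624/408155 G=14116864/2542507] → run D
t=22: vr[D=12003/1991 F=2458624/408155 G=14116864/2542507] → run G
t=23: vr[D=12003/1991 F=2458624/408155 G=16155648/2542507] → run F
t=24: vr[D=12003/1991 F=593664/81631 G=16155648/2542507] → run D
t=25: vr[F=593664/81631 G=16155648/2542507] → run G
t=26: vr[F=593664/81631 G=18194432/2542507] → run G
t=27: vr[F=593664/81631] → run F
t=28: (idle)
t=29: (idle)
t=30: (idle)
t=31: (idle)
t=32: (idle)
t=33: (idle)

completion order = C, E, D, G, F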